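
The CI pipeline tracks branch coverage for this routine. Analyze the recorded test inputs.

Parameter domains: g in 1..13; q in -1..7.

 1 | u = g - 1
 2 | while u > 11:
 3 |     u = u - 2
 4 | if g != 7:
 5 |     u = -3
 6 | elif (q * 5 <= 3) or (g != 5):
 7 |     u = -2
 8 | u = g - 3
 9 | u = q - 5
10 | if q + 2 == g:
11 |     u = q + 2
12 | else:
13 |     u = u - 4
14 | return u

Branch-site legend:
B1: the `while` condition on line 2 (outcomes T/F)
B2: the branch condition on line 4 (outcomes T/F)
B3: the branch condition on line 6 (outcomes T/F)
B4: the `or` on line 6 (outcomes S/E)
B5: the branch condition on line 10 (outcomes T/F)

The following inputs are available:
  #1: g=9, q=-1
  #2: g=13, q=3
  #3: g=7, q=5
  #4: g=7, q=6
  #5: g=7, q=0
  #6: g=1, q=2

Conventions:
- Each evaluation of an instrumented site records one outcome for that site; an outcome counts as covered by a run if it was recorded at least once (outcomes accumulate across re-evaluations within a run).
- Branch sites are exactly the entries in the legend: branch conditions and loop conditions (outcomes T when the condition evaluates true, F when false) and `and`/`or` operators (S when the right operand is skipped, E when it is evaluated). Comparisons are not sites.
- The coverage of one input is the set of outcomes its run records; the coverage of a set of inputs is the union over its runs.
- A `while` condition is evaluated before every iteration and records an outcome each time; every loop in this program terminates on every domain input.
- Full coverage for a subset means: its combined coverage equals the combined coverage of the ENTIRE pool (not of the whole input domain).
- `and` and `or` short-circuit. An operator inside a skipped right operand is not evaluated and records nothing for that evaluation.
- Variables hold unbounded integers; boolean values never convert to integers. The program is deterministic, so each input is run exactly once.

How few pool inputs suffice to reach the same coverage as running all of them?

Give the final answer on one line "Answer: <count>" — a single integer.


#1 (g=9, q=-1) -> B1->F, B2->T, B5->F; covered: B1=F, B2=T, B5=F
#2 (g=13, q=3) -> B1->T, B1->F, B2->T, B5->F; covered: B1=T, B1=F, B2=T, B5=F
#3 (g=7, q=5) -> B1->F, B2->F, B4->E, B3->T, B5->T; covered: B1=F, B2=F, B3=T, B4=E, B5=T
#4 (g=7, q=6) -> B1->F, B2->F, B4->E, B3->T, B5->F; covered: B1=F, B2=F, B3=T, B4=E, B5=F
#5 (g=7, q=0) -> B1->F, B2->F, B4->S, B3->T, B5->F; covered: B1=F, B2=F, B3=T, B4=S, B5=F
#6 (g=1, q=2) -> B1->F, B2->T, B5->F; covered: B1=F, B2=T, B5=F
pool-wide coverage (9 outcomes): B1=T, B1=F, B2=T, B2=F, B3=T, B4=S, B4=E, B5=T, B5=F
no size-1 subset reaches all 9 outcomes (best union: 5/9)
no size-2 subset reaches all 9 outcomes (best union: 8/9)
inputs {2, 3, 5} (size 3) cover everything; no size-3 subset with a lexicographically smaller index list covers all 9
Answer: 3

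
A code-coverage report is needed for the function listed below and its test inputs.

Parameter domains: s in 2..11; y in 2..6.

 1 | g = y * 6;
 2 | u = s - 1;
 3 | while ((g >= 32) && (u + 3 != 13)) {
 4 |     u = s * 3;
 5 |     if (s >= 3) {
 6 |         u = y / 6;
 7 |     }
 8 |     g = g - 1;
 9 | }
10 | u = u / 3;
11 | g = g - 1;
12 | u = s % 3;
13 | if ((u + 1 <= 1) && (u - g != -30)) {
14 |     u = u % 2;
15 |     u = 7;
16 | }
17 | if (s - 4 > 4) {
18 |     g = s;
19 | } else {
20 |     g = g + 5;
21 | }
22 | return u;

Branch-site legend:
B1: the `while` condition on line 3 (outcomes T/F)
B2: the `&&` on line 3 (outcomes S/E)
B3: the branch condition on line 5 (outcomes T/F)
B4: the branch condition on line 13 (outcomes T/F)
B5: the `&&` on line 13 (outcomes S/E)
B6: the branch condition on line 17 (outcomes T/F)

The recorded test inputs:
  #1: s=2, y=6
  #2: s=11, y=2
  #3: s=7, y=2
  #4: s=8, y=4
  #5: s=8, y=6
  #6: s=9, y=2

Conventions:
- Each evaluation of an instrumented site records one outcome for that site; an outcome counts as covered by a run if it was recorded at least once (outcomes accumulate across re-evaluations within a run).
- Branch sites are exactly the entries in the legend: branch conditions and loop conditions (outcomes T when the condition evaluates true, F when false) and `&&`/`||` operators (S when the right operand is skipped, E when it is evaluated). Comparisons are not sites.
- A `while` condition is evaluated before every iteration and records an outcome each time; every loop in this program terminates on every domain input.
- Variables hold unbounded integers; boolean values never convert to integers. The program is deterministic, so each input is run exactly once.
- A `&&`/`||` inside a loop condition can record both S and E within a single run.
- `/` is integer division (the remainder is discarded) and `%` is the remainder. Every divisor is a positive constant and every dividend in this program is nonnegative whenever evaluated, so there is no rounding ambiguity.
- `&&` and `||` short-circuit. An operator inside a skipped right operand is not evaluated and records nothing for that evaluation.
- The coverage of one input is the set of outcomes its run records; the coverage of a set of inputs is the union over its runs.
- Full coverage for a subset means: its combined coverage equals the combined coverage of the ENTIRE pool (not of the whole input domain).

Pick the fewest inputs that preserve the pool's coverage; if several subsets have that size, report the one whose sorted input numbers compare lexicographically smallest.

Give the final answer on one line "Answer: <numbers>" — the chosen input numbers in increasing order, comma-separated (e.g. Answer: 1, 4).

#1 (s=2, y=6) -> B2->E, B1->T, B3->F, B2->E, B1->T, B3->F, B2->E, B1->T, B3->F, B2->E, B1->T, B3->F, B2->E, B1->T, ...; covered: B1=T, B1=F, B2=S, B2=E, B3=F, B4=F, B5=S, B6=F
#2 (s=11, y=2) -> B2->S, B1->F, B5->S, B4->F, B6->T; covered: B1=F, B2=S, B4=F, B5=S, B6=T
#3 (s=7, y=2) -> B2->S, B1->F, B5->S, B4->F, B6->F; covered: B1=F, B2=S, B4=F, B5=S, B6=F
#4 (s=8, y=4) -> B2->S, B1->F, B5->S, B4->F, B6->F; covered: B1=F, B2=S, B4=F, B5=S, B6=F
#5 (s=8, y=6) -> B2->E, B1->T, B3->T, B2->E, B1->T, B3->T, B2->E, B1->T, B3->T, B2->E, B1->T, B3->T, B2->E, B1->T, ...; covered: B1=T, B1=F, B2=S, B2=E, B3=T, B4=F, B5=S, B6=F
#6 (s=9, y=2) -> B2->S, B1->F, B5->E, B4->T, B6->T; covered: B1=F, B2=S, B4=T, B5=E, B6=T
pool-wide coverage (12 outcomes): B1=T, B1=F, B2=S, B2=E, B3=T, B3=F, B4=T, B4=F, B5=S, B5=E, B6=T, B6=F
checked all size-1 subsets: none covers 12 outcomes (max 8/12)
checked all size-2 subsets: none covers 12 outcomes (max 11/12)
size 3: inputs {1, 5, 6} cover all 12 outcomes, and no lexicographically smaller subset of this size does

Answer: 1, 5, 6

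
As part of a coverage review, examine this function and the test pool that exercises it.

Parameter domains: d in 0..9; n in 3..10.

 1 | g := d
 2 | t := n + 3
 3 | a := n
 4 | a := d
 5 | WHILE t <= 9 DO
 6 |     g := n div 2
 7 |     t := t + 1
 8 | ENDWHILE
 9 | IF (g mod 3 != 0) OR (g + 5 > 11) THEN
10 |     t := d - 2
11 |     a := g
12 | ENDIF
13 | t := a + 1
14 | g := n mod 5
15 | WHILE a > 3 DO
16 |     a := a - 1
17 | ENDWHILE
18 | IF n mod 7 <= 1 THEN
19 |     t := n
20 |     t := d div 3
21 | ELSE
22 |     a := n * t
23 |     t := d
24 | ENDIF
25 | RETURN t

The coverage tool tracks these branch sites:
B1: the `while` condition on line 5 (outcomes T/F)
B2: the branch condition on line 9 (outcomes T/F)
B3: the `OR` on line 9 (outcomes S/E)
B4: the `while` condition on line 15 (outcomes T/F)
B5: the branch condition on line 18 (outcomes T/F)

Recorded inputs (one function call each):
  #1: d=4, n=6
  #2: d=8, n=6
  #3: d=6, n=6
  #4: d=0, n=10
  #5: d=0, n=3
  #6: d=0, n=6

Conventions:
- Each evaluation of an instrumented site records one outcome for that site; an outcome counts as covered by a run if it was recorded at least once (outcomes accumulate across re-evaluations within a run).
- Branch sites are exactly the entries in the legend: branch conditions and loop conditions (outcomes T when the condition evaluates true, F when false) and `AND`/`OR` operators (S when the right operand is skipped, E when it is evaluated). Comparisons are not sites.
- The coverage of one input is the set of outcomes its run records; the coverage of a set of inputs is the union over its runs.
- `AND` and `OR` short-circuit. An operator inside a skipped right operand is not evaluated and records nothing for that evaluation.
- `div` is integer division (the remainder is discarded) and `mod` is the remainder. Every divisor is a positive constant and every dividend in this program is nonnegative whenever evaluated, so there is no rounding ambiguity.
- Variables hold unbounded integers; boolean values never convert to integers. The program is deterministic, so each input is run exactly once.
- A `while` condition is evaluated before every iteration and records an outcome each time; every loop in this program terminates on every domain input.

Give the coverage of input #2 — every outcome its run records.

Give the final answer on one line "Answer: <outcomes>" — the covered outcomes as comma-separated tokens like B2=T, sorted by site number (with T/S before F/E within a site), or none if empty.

Tracing the run of input #2 (d=8, n=6):
  B1->T, B1->F, B3->E, B2->F, B4->T, B4->T, B4->T, B4->T, B4->T, B4->F
  B5->F
as a set, this run covers: B1=T, B1=F, B2=F, B3=E, B4=T, B4=F, B5=F

Answer: B1=T, B1=F, B2=F, B3=E, B4=T, B4=F, B5=F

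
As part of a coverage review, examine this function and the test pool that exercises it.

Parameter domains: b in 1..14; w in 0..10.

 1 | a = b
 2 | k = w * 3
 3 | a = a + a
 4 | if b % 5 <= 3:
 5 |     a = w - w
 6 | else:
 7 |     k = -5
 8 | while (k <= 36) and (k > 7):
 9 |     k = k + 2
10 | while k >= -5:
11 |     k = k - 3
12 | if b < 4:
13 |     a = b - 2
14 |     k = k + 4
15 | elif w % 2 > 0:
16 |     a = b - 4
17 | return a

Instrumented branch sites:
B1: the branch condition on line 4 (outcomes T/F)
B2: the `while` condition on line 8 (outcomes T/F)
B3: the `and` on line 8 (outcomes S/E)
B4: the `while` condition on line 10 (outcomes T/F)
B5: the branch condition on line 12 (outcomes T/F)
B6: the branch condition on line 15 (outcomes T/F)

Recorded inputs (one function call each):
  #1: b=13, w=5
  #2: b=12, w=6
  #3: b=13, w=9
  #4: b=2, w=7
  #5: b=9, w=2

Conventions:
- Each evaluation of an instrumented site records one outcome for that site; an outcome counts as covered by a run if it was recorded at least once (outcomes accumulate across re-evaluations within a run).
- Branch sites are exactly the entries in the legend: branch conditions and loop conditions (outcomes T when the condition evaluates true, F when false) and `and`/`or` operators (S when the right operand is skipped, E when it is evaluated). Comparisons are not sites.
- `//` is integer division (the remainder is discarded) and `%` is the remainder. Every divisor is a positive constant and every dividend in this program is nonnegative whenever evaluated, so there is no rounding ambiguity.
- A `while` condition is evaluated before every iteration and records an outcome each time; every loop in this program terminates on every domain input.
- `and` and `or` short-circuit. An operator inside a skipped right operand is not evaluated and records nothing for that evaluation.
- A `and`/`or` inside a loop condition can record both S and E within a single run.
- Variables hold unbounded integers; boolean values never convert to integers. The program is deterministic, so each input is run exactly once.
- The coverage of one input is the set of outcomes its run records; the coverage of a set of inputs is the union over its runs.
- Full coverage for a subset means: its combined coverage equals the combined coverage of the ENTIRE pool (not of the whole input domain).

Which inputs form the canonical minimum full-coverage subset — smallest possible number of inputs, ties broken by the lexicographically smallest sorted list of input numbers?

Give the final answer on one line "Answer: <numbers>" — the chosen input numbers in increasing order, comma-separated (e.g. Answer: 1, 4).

run #1 (b=13, w=5) runs B1->T, B3->E, B2->T, B3->E, B2->T, B3->E, B2->T, B3->E, B2->T, B3->E, B2->T, B3->E, B2->T, B3->E, ...; records B1=T, B2=T, B2=F, B3=S, B3=E, B4=T, B4=F, B5=F, B6=T
run #2 (b=12, w=6) runs B1->T, B3->E, B2->T, B3->E, B2->T, B3->E, B2->T, B3->E, B2->T, B3->E, B2->T, B3->E, B2->T, B3->E, ...; records B1=T, B2=T, B2=F, B3=S, B3=E, B4=T, B4=F, B5=F, B6=F
run #3 (b=13, w=9) runs B1->T, B3->E, B2->T, B3->E, B2->T, B3->E, B2->T, B3->E, B2->T, B3->E, B2->T, B3->S, B2->F, B4->T, ...; records B1=T, B2=T, B2=F, B3=S, B3=E, B4=T, B4=F, B5=F, B6=T
run #4 (b=2, w=7) runs B1->T, B3->E, B2->T, B3->E, B2->T, B3->E, B2->T, B3->E, B2->T, B3->E, B2->T, B3->E, B2->T, B3->E, ...; records B1=T, B2=T, B2=F, B3=S, B3=E, B4=T, B4=F, B5=T
run #5 (b=9, w=2) runs B1->F, B3->E, B2->F, B4->T, B4->F, B5->F, B6->F; records B1=F, B2=F, B3=E, B4=T, B4=F, B5=F, B6=F
the full pool covers 12 outcomes: B1=T, B1=F, B2=T, B2=F, B3=S, B3=E, B4=T, B4=F, B5=T, B5=F, B6=T, B6=F
no size-1 subset reaches all 12 outcomes (best union: 9/12)
no size-2 subset reaches all 12 outcomes (best union: 11/12)
at size 3, {1, 4, 5} reaches all 12 outcomes; every lexicographically earlier size-3 subset fails

Answer: 1, 4, 5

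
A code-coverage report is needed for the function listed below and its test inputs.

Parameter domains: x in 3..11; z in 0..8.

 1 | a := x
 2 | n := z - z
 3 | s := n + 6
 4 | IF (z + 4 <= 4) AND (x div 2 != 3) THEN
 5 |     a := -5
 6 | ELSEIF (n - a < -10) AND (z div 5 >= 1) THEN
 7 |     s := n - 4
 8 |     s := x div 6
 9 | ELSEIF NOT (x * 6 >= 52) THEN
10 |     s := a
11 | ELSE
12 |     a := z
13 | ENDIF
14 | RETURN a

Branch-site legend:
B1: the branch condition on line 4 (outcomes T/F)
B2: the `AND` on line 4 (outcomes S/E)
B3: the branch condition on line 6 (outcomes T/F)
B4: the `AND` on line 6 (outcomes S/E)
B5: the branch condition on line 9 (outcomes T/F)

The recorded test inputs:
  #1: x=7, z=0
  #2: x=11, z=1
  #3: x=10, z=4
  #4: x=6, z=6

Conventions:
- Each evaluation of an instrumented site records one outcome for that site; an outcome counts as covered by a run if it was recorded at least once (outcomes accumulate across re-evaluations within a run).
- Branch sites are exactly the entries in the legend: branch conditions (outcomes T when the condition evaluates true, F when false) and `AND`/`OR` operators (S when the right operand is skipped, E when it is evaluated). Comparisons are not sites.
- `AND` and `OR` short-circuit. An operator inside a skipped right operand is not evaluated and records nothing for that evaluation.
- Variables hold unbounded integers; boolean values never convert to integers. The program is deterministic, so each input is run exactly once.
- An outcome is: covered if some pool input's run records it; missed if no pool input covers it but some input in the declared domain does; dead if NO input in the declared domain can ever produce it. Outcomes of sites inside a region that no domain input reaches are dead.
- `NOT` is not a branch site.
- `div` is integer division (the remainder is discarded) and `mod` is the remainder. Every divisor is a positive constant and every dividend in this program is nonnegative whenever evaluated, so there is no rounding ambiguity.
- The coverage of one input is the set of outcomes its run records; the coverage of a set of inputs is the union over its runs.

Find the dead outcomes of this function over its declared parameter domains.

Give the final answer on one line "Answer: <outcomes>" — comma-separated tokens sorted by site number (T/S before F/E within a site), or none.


exhaustive pass over the 81-input domain:
  reachable outcomes have witnesses, e.g. B1=T (e.g. x=3, z=0), B1=F (e.g. x=3, z=1), B2=S (e.g. x=3, z=1), B2=E (e.g. x=3, z=0)
Answer: none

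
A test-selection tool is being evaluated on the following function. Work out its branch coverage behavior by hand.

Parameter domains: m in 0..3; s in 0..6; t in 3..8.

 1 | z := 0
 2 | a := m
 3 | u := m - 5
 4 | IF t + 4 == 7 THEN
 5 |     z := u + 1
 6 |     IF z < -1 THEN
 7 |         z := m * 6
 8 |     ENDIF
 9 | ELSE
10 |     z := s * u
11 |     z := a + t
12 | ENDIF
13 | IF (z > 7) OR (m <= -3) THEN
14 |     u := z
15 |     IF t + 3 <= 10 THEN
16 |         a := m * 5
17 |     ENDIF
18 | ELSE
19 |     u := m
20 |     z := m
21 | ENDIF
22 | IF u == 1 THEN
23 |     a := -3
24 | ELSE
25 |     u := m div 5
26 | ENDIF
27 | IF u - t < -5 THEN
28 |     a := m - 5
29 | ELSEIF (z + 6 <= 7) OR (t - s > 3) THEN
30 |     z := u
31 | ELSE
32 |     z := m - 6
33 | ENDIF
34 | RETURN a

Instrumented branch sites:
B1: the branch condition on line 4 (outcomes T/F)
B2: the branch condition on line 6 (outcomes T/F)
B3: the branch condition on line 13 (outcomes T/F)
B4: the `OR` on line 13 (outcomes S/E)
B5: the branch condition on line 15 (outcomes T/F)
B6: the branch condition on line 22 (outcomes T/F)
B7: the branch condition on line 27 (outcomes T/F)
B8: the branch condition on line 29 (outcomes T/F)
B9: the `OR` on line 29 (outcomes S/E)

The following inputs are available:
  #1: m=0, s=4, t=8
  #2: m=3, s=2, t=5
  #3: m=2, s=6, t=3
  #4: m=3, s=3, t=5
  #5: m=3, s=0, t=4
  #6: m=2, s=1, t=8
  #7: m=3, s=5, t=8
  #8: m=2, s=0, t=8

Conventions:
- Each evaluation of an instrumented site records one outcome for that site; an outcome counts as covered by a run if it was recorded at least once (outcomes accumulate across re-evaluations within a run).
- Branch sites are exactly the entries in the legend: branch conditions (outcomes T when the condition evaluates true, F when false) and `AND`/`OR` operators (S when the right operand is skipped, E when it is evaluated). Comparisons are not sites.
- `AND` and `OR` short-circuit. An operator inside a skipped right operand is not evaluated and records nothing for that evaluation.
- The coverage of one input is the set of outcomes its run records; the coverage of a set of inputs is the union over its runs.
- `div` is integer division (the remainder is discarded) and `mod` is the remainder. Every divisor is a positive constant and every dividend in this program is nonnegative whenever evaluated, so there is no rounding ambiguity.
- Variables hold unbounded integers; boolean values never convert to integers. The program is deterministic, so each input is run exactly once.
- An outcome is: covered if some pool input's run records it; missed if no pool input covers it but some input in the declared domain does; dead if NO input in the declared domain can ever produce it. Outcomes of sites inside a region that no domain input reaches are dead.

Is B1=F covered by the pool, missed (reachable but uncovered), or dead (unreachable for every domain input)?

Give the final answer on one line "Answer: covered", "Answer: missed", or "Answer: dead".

B1=F is recorded by pool input(s) 1, 2, 4, 5, 6, 7, 8 -> covered

Answer: covered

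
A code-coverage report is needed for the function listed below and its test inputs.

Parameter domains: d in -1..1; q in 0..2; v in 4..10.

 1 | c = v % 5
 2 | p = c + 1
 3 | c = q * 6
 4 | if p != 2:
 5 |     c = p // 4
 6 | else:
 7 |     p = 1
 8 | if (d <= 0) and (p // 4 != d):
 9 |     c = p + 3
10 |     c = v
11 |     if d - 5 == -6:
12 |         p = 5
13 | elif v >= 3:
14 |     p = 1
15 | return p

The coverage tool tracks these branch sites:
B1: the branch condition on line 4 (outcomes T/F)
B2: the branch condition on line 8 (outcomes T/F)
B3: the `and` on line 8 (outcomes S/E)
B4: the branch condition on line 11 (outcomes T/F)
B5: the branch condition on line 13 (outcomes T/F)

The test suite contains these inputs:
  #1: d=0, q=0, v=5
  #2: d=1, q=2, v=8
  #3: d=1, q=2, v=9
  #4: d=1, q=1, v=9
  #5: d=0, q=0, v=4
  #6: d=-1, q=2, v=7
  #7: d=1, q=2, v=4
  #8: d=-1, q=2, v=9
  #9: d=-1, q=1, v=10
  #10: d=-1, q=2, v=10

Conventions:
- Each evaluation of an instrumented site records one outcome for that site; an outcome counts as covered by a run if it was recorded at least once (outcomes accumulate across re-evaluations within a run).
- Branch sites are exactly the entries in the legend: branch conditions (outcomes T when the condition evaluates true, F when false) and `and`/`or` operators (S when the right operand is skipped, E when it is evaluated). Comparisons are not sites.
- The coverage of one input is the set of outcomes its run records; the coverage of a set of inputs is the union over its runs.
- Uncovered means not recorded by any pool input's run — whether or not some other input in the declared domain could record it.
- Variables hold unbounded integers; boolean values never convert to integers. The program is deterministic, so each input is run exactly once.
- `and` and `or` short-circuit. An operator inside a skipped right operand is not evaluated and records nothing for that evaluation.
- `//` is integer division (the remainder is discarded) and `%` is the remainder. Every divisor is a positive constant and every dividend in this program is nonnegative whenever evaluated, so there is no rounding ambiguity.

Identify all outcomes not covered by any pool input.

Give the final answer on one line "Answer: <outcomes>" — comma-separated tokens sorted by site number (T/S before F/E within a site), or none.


run #1 (d=0, q=0, v=5) records B1=T, B2=F, B3=E, B5=T
run #2 (d=1, q=2, v=8) records B1=T, B2=F, B3=S, B5=T
run #3 (d=1, q=2, v=9) records B1=T, B2=F, B3=S, B5=T
run #4 (d=1, q=1, v=9) records B1=T, B2=F, B3=S, B5=T
run #5 (d=0, q=0, v=4) records B1=T, B2=T, B3=E, B4=F
run #6 (d=-1, q=2, v=7) records B1=T, B2=T, B3=E, B4=T
run #7 (d=1, q=2, v=4) records B1=T, B2=F, B3=S, B5=T
run #8 (d=-1, q=2, v=9) records B1=T, B2=T, B3=E, B4=T
run #9 (d=-1, q=1, v=10) records B1=T, B2=T, B3=E, B4=T
run #10 (d=-1, q=2, v=10) records B1=T, B2=T, B3=E, B4=T
union over the pool: B1=T, B2=T, B2=F, B3=S, B3=E, B4=T, B4=F, B5=T
uncovered (2 of 10): B1=F, B5=F
Answer: B1=F, B5=F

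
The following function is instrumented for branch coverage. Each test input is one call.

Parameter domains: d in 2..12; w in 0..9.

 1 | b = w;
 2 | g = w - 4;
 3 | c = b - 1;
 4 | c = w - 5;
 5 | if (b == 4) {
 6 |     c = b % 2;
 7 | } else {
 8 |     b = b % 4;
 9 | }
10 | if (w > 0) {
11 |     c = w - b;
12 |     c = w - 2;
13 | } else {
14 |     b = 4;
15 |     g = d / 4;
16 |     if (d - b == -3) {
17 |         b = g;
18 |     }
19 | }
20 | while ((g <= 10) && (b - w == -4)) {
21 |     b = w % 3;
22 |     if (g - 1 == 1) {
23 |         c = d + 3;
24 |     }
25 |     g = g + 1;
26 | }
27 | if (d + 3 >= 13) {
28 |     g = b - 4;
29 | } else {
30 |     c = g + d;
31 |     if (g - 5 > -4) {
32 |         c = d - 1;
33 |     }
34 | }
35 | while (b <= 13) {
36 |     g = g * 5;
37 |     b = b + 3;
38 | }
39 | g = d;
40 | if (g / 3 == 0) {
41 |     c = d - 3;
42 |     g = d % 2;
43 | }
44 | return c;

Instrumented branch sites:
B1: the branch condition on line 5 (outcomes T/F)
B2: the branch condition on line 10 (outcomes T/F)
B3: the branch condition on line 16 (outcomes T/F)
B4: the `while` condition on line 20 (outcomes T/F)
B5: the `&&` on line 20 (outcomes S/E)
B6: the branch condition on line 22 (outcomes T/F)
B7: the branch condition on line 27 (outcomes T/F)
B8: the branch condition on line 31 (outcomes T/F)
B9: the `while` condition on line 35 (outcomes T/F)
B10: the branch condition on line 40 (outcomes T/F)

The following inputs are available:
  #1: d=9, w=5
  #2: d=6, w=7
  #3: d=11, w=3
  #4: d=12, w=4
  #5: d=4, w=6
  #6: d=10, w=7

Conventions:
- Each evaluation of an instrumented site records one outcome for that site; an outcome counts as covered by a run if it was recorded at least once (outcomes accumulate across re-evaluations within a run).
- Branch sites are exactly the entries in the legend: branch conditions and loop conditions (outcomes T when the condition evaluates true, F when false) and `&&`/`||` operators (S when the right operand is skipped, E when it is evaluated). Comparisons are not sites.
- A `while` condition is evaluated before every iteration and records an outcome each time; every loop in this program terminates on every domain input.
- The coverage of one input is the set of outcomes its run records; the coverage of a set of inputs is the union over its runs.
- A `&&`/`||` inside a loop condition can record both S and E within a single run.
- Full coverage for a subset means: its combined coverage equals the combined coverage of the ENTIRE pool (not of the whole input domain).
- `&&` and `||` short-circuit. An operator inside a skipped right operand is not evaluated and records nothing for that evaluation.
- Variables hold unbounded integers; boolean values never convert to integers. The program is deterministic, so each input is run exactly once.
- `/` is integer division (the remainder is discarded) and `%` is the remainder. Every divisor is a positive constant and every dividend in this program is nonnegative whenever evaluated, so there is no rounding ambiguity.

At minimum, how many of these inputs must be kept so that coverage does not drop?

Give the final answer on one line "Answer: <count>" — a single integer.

test 1 (d=9, w=5) fires B1->F, B2->T, B5->E, B4->T, B6->F, B5->E, B4->F, B7->F, B8->T, B9->T, B9->T, B9->T, B9->T, B9->F, ...; hits B1=F, B2=T, B4=T, B4=F, B5=E, B6=F, B7=F, B8=T, B9=T, B9=F, B10=F
test 2 (d=6, w=7) fires B1->F, B2->T, B5->E, B4->T, B6->F, B5->E, B4->F, B7->F, B8->T, B9->T, B9->T, B9->T, B9->T, B9->T, ...; hits B1=F, B2=T, B4=T, B4=F, B5=E, B6=F, B7=F, B8=T, B9=T, B9=F, B10=F
test 3 (d=11, w=3) fires B1->F, B2->T, B5->E, B4->F, B7->T, B9->T, B9->T, B9->T, B9->T, B9->F, B10->F; hits B1=F, B2=T, B4=F, B5=E, B7=T, B9=T, B9=F, B10=F
test 4 (d=12, w=4) fires B1->T, B2->T, B5->E, B4->F, B7->T, B9->T, B9->T, B9->T, B9->T, B9->F, B10->F; hits B1=T, B2=T, B4=F, B5=E, B7=T, B9=T, B9=F, B10=F
test 5 (d=4, w=6) fires B1->F, B2->T, B5->E, B4->T, B6->T, B5->E, B4->F, B7->F, B8->T, B9->T, B9->T, B9->T, B9->T, B9->T, ...; hits B1=F, B2=T, B4=T, B4=F, B5=E, B6=T, B7=F, B8=T, B9=T, B9=F, B10=F
test 6 (d=10, w=7) fires B1->F, B2->T, B5->E, B4->T, B6->F, B5->E, B4->F, B7->T, B9->T, B9->T, B9->T, B9->T, B9->T, B9->F, ...; hits B1=F, B2=T, B4=T, B4=F, B5=E, B6=F, B7=T, B9=T, B9=F, B10=F
pool-wide coverage (14 outcomes): B1=T, B1=F, B2=T, B4=T, B4=F, B5=E, B6=T, B6=F, B7=T, B7=F, B8=T, B9=T, B9=F, B10=F
size 1 is not enough: best union over all size-1 subsets is 11/14
size 2 is not enough: best union over all size-2 subsets is 13/14
inputs {1, 4, 5} (size 3) cover everything; no size-3 subset with a lexicographically smaller index list covers all 14

Answer: 3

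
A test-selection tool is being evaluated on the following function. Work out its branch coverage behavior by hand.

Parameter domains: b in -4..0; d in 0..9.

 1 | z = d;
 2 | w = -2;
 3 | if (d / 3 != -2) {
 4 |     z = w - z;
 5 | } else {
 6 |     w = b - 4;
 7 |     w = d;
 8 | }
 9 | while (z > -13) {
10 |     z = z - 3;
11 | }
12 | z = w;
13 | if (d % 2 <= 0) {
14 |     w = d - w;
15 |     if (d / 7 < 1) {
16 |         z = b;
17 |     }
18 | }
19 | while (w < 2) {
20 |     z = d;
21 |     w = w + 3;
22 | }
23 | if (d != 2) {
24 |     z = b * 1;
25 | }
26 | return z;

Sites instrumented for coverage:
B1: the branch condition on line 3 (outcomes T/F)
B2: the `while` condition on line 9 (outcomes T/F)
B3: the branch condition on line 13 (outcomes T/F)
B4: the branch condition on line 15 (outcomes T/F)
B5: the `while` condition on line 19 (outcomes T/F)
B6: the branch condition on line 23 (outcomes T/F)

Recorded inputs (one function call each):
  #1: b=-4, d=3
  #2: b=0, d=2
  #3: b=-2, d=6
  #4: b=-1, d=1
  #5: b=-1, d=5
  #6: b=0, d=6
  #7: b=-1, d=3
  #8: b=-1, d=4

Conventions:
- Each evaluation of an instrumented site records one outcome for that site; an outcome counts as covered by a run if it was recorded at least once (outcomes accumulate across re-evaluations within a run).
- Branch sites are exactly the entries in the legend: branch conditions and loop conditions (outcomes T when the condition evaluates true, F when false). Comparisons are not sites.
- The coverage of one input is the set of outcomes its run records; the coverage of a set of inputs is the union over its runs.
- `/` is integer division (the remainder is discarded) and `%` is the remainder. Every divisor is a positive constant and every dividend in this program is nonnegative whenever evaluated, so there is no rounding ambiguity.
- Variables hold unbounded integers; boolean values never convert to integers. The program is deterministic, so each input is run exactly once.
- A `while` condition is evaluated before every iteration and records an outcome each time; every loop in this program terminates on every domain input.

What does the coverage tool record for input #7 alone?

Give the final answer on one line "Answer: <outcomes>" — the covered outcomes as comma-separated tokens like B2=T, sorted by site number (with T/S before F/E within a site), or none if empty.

Tracing the run of input #7 (b=-1, d=3):
  B1->T, B2->T, B2->T, B2->T, B2->F, B3->F, B5->T, B5->T, B5->F, B6->T
deduplicating events, the covered set is: B1=T, B2=T, B2=F, B3=F, B5=T, B5=F, B6=T

Answer: B1=T, B2=T, B2=F, B3=F, B5=T, B5=F, B6=T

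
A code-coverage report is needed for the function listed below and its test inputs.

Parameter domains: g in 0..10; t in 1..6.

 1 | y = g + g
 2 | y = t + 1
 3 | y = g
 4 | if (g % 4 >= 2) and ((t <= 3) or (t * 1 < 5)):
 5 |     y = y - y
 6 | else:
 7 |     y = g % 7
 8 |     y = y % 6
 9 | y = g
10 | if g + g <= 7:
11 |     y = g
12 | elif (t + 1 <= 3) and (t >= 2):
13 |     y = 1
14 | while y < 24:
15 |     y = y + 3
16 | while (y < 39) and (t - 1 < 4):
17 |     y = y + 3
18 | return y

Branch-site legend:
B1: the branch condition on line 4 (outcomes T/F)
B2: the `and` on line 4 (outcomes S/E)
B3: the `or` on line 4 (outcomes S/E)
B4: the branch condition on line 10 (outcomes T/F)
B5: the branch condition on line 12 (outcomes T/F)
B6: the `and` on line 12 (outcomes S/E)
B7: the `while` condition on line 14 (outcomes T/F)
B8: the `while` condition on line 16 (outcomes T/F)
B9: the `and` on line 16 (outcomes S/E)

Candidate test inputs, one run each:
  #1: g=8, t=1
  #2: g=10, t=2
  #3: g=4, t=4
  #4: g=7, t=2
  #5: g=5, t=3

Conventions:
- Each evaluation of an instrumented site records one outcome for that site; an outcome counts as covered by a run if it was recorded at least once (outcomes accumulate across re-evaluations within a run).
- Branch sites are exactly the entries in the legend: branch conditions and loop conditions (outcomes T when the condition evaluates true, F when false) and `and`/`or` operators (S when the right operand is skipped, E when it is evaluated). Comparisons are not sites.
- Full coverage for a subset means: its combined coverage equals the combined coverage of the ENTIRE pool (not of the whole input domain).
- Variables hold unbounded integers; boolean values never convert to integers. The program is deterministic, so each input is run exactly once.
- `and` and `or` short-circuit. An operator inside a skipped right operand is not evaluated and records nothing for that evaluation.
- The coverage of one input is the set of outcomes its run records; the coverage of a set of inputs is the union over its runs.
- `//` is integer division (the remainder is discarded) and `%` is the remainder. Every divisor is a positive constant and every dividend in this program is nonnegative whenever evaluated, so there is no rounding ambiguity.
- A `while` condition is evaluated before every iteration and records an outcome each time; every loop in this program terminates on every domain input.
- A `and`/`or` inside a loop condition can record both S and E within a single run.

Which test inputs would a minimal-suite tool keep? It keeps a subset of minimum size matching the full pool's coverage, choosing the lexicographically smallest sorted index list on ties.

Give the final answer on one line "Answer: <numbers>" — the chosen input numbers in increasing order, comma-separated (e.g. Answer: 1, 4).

input #1 (g=8, t=1): covers B1=F, B2=S, B4=F, B5=F, B6=E, B7=T, B7=F, B8=T, B8=F, B9=S, B9=E
input #2 (g=10, t=2): covers B1=T, B2=E, B3=S, B4=F, B5=T, B6=E, B7=T, B7=F, B8=T, B8=F, B9=S, B9=E
input #3 (g=4, t=4): covers B1=F, B2=S, B4=F, B5=F, B6=S, B7=T, B7=F, B8=T, B8=F, B9=S, B9=E
input #4 (g=7, t=2): covers B1=T, B2=E, B3=S, B4=F, B5=T, B6=E, B7=T, B7=F, B8=T, B8=F, B9=S, B9=E
input #5 (g=5, t=3): covers B1=F, B2=S, B4=F, B5=F, B6=S, B7=T, B7=F, B8=T, B8=F, B9=S, B9=E
union over all inputs: B1=T, B1=F, B2=S, B2=E, B3=S, B4=F, B5=T, B5=F, B6=S, B6=E, B7=T, B7=F, B8=T, B8=F, B9=S, B9=E (16 outcomes)
no size-1 subset reaches all 16 outcomes (best union: 12/16)
inputs {2, 3} (size 2) cover everything; no size-2 subset with a lexicographically smaller index list covers all 16

Answer: 2, 3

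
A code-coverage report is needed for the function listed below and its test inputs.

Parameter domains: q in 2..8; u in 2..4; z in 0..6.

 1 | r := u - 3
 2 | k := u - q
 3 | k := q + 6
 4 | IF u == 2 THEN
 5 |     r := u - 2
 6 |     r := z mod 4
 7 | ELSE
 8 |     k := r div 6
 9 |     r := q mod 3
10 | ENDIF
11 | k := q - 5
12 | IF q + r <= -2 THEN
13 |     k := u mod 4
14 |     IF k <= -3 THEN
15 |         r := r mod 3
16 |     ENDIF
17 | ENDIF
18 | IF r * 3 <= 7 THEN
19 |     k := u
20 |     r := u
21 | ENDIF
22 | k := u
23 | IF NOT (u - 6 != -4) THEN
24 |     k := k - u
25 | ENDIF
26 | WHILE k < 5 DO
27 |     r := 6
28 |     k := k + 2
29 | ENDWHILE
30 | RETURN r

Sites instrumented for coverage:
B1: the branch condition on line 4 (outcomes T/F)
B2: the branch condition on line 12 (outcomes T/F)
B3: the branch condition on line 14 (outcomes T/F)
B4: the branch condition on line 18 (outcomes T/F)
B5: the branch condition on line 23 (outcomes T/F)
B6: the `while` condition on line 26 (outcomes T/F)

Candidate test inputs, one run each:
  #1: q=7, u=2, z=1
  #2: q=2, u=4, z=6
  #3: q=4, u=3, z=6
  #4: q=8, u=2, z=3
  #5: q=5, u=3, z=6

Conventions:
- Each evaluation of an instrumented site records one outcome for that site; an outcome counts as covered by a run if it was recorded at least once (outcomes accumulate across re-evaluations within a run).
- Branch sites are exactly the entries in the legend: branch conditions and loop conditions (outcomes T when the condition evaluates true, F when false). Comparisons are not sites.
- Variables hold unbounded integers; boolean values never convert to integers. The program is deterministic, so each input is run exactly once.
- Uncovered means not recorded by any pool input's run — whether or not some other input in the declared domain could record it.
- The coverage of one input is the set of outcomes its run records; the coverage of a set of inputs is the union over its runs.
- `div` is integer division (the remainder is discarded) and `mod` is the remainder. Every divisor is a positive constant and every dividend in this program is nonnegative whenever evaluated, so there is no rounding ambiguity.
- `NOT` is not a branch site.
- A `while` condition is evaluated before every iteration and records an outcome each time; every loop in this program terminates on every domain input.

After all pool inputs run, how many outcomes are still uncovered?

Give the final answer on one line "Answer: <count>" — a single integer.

test 1 (q=7, u=2, z=1) fires B1->T, B2->F, B4->T, B5->T, B6->T, B6->T, B6->T, B6->F; hits B1=T, B2=F, B4=T, B5=T, B6=T, B6=F
test 2 (q=2, u=4, z=6) fires B1->F, B2->F, B4->T, B5->F, B6->T, B6->F; hits B1=F, B2=F, B4=T, B5=F, B6=T, B6=F
test 3 (q=4, u=3, z=6) fires B1->F, B2->F, B4->T, B5->F, B6->T, B6->F; hits B1=F, B2=F, B4=T, B5=F, B6=T, B6=F
test 4 (q=8, u=2, z=3) fires B1->T, B2->F, B4->F, B5->T, B6->T, B6->T, B6->T, B6->F; hits B1=T, B2=F, B4=F, B5=T, B6=T, B6=F
test 5 (q=5, u=3, z=6) fires B1->F, B2->F, B4->T, B5->F, B6->T, B6->F; hits B1=F, B2=F, B4=T, B5=F, B6=T, B6=F
union over the pool: B1=T, B1=F, B2=F, B4=T, B4=F, B5=T, B5=F, B6=T, B6=F
uncovered (3 of 12): B2=T, B3=T, B3=F

Answer: 3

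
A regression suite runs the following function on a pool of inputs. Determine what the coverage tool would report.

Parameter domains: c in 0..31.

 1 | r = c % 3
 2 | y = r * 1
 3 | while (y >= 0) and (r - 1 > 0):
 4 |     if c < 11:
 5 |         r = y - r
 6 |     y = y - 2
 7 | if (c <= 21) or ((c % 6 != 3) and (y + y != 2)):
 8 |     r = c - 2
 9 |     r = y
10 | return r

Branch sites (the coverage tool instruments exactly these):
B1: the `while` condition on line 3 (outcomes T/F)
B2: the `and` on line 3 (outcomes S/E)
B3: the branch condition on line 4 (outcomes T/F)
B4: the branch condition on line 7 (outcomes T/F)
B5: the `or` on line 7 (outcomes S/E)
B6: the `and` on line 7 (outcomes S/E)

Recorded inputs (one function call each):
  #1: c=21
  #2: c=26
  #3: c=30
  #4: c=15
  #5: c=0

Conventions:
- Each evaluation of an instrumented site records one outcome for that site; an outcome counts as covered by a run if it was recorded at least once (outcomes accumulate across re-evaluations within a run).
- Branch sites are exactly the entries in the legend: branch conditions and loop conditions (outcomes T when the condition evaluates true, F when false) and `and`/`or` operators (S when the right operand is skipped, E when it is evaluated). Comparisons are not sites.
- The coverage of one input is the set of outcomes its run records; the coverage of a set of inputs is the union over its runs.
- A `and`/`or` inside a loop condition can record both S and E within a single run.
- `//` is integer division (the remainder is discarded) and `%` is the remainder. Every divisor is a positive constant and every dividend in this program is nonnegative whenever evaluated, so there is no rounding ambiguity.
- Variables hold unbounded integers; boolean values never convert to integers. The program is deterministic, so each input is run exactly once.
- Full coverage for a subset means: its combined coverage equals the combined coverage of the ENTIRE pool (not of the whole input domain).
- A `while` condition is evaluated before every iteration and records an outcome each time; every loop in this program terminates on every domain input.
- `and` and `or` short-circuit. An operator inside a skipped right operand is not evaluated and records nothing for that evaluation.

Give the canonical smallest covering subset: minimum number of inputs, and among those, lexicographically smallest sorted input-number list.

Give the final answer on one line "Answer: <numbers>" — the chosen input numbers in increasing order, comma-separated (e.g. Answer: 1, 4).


input #1 (c=21): covers B1=F, B2=E, B4=T, B5=S
input #2 (c=26): covers B1=T, B1=F, B2=S, B2=E, B3=F, B4=T, B5=E, B6=E
input #3 (c=30): covers B1=F, B2=E, B4=T, B5=E, B6=E
input #4 (c=15): covers B1=F, B2=E, B4=T, B5=S
input #5 (c=0): covers B1=F, B2=E, B4=T, B5=S
together the pool reaches 9 outcomes: B1=T, B1=F, B2=S, B2=E, B3=F, B4=T, B5=S, B5=E, B6=E
size 1 is not enough: best union over all size-1 subsets is 8/9
the canonical winner is {1, 2}: size 2, full 9-outcome coverage, earliest index list among size-2 covers
Answer: 1, 2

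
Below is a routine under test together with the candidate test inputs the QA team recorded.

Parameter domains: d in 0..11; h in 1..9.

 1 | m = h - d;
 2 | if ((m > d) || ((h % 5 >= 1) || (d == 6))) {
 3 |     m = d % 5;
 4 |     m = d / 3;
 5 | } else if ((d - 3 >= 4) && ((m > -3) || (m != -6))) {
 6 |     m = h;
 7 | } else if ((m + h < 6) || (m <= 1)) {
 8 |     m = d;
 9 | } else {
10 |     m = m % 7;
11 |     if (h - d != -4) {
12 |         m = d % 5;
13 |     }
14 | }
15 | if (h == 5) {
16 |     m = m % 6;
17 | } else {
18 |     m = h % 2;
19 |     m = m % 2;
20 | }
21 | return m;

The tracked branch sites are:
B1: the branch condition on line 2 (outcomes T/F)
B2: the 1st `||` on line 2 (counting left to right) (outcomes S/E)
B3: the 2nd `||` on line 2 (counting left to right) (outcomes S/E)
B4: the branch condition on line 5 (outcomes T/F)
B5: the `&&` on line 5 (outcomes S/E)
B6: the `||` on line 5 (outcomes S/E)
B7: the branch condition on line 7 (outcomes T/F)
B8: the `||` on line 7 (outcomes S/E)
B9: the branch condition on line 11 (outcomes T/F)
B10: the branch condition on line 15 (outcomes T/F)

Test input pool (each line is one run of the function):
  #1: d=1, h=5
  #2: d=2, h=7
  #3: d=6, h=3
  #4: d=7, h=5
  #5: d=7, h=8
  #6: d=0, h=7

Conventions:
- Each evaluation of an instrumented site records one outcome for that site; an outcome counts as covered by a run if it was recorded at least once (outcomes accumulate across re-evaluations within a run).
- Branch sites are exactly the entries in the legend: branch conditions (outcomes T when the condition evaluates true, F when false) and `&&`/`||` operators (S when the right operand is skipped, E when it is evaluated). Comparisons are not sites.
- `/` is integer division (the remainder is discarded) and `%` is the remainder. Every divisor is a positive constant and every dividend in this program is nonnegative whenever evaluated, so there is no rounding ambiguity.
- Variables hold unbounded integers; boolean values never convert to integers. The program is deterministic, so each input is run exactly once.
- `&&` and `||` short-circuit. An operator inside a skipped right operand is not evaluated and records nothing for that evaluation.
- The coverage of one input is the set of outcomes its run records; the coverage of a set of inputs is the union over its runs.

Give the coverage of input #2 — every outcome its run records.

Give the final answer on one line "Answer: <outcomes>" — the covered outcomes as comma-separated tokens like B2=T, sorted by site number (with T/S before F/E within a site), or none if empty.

Running input #2 (d=2, h=7), event by event:
  B2->S, B1->T, B10->F
distinct outcomes covered: B1=T, B2=S, B10=F

Answer: B1=T, B2=S, B10=F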